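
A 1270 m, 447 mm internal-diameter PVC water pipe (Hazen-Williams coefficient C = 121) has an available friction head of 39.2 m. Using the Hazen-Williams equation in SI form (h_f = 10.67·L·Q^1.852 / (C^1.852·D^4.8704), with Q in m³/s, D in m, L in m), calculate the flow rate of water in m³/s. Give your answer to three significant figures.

Q ≈ 0.620 m³/s

Rearranging: Q = [h_f·C^1.852·D^4.8704 / (10.67·L)]^(1/1.852)
Q = [39.2·121^1.852·0.447^4.8704 / (10.67·1270)]^0.540 = 0.6200 m³/s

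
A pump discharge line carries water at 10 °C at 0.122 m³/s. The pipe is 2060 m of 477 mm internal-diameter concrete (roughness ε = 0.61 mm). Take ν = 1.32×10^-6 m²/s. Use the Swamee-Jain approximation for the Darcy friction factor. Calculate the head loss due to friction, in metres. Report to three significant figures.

V = 4Q/(πD²) = 4·0.122/(π·0.477²) = 0.6827 m/s
Re = VD/ν = 0.6827·0.477/1.32×10^-6 = 2.47×10^5 → turbulent
ε/D = 0.61/477 = 0.00128
Swamee-Jain: f = 0.02201
h_f = f(L/D)V²/(2g) = 0.02201·(2060/0.477)·0.6827²/(2·9.81) = 2.258 m

h_f ≈ 2.26 m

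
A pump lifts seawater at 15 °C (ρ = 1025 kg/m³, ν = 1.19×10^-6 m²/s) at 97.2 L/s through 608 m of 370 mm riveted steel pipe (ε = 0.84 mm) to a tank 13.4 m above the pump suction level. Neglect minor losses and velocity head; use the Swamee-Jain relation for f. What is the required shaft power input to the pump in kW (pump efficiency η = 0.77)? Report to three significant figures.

V = 4Q/(πD²) = 0.9040 m/s; Re = 2.81×10^5; ε/D = 0.00227; f = 0.02497
h_f = f(L/D)V²/2g = 1.709 m
Total head H = z + h_f = 13.4 + 1.709 = 15.11 m
P_hyd = ρgQH = 1025·9.81·0.0972·15.11 = 14.77 kW
P_shaft = P_hyd/η = 14.77/0.77 = 19.18 kW

P_shaft ≈ 19.2 kW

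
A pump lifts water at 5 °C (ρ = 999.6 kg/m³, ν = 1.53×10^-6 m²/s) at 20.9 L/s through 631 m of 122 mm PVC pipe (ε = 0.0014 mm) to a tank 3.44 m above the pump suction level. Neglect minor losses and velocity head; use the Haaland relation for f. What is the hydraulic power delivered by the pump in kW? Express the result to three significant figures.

V = 4Q/(πD²) = 1.788 m/s; Re = 1.43×10^5; ε/D = 1.15×10^-5; f = 0.01663
h_f = f(L/D)V²/2g = 14.01 m
Total head H = z + h_f = 3.44 + 14.01 = 17.45 m
P_hyd = ρgQH = 999.6·9.81·0.0209·17.45 = 3.577 kW

P_hyd ≈ 3.58 kW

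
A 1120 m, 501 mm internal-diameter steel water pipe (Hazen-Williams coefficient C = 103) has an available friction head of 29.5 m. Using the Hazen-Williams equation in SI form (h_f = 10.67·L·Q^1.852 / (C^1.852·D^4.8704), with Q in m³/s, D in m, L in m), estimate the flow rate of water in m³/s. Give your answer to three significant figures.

Rearranging: Q = [h_f·C^1.852·D^4.8704 / (10.67·L)]^(1/1.852)
Q = [29.5·103^1.852·0.501^4.8704 / (10.67·1120)]^0.540 = 0.6539 m³/s

Q ≈ 0.654 m³/s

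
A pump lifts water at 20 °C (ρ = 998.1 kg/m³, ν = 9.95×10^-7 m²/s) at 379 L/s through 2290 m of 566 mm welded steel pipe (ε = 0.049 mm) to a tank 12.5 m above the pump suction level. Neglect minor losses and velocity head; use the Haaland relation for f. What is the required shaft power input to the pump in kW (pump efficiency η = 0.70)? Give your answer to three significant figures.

V = 4Q/(πD²) = 1.506 m/s; Re = 8.57×10^5; ε/D = 8.66×10^-5; f = 0.01331
h_f = f(L/D)V²/2g = 6.228 m
Total head H = z + h_f = 12.5 + 6.228 = 18.73 m
P_hyd = ρgQH = 998.1·9.81·0.379·18.73 = 69.50 kW
P_shaft = P_hyd/η = 69.50/0.70 = 99.28 kW

P_shaft ≈ 99.3 kW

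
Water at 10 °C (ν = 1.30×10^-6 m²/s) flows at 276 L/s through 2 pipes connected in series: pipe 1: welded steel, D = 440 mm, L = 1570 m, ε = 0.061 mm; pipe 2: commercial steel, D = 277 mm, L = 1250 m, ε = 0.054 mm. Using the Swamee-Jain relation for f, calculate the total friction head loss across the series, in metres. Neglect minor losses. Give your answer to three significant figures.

Pipe 1: V = 1.815 m/s, Re = 6.14×10^5, ε/D = 1.39×10^-4, f = 0.01461, h_1 = f(L/D)V²/2g = 8.751 m
Pipe 2: V = 4.580 m/s, Re = 9.76×10^5, ε/D = 1.95×10^-4, f = 0.01474, h_2 = f(L/D)V²/2g = 71.09 m
Series → Q common, losses add: H = Σh = 79.84 m

H ≈ 79.8 m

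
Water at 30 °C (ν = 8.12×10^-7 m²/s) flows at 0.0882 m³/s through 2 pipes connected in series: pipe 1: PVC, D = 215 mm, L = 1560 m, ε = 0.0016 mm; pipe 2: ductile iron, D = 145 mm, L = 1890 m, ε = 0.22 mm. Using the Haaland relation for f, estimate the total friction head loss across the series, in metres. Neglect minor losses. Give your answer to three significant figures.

H ≈ 445 m

Pipe 1: V = 2.429 m/s, Re = 6.43×10^5, ε/D = 7.44×10^-6, f = 0.01259, h_1 = f(L/D)V²/2g = 27.49 m
Pipe 2: V = 5.341 m/s, Re = 9.54×10^5, ε/D = 0.00152, f = 0.02204, h_2 = f(L/D)V²/2g = 417.8 m
Series → Q common, losses add: H = Σh = 445.2 m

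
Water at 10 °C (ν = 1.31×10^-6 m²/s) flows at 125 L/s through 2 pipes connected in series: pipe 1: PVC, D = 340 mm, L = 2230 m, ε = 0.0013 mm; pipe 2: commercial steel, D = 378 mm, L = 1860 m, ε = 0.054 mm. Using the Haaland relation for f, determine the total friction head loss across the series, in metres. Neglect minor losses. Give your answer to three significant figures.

H ≈ 13.6 m

Pipe 1: V = 1.377 m/s, Re = 3.57×10^5, ε/D = 3.82×10^-6, f = 0.01392, h_1 = f(L/D)V²/2g = 8.819 m
Pipe 2: V = 1.114 m/s, Re = 3.21×10^5, ε/D = 1.43×10^-4, f = 0.01547, h_2 = f(L/D)V²/2g = 4.812 m
Series → Q common, losses add: H = Σh = 13.63 m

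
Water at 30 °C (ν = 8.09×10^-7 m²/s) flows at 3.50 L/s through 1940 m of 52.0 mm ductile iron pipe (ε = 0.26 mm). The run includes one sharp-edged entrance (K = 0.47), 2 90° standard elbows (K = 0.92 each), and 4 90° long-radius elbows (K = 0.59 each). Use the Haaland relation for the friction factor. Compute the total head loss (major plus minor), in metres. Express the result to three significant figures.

V = 4Q/(πD²) = 1.648 m/s; V²/2g = 0.1384 m
Re = 1.06×10^5, ε/D = 0.00500 → f = 0.03123 (Haaland)
Major: h_f = f(L/D)·V²/2g = 0.03123·37308·0.1384 = 161.3 m
Minor: ΣK = 4.67; h_m = ΣK·V²/2g = 0.6465 m
Total H_L = 161.3 + 0.6465 = 162.0 m

H_L ≈ 162 m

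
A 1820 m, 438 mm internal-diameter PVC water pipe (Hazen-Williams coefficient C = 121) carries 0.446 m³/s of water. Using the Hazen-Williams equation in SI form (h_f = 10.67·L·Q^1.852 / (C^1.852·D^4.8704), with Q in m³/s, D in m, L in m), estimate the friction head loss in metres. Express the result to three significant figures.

h_f ≈ 33.7 m

h_f = 10.67·1820·0.446^1.852 / (121^1.852·0.438^4.8704) = 33.70 m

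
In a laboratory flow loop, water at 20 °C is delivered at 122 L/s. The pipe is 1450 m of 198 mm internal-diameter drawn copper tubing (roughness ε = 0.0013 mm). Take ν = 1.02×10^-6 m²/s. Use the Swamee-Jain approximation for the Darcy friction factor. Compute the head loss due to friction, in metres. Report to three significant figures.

h_f ≈ 71.9 m

V = 4Q/(πD²) = 4·0.122/(π·0.198²) = 3.962 m/s
Re = VD/ν = 3.962·0.198/1.02×10^-6 = 7.69×10^5 → turbulent
ε/D = 0.0013/198 = 6.57×10^-6
Swamee-Jain: f = 0.01228
h_f = f(L/D)V²/(2g) = 0.01228·(1450/0.198)·3.962²/(2·9.81) = 71.94 m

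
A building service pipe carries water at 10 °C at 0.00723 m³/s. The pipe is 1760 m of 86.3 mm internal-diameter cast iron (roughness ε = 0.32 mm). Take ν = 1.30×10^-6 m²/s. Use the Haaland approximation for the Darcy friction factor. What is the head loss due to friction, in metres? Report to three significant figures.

V = 4Q/(πD²) = 4·0.00723/(π·0.0863²) = 1.236 m/s
Re = VD/ν = 1.236·0.0863/1.30×10^-6 = 8.21×10^4 → turbulent
ε/D = 0.32/86.3 = 0.00371
Haaland: f = 0.02909
h_f = f(L/D)V²/(2g) = 0.02909·(1760/0.0863)·1.236²/(2·9.81) = 46.19 m

h_f ≈ 46.2 m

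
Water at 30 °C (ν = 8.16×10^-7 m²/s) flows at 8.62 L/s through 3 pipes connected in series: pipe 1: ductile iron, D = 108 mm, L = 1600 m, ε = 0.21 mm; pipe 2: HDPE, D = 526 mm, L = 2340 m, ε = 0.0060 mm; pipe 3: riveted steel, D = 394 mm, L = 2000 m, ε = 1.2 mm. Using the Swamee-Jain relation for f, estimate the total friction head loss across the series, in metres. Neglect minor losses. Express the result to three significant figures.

H ≈ 16.7 m

Pipe 1: V = 0.9410 m/s, Re = 1.25×10^5, ε/D = 0.00194, f = 0.02486, h_1 = f(L/D)V²/2g = 16.62 m
Pipe 2: V = 0.03967 m/s, Re = 2.56×10^4, ε/D = 1.14×10^-5, f = 0.02432, h_2 = f(L/D)V²/2g = 0.008679 m
Pipe 3: V = 0.07070 m/s, Re = 3.41×10^4, ε/D = 0.00305, f = 0.03002, h_3 = f(L/D)V²/2g = 0.03882 m
Series → Q common, losses add: H = Σh = 16.67 m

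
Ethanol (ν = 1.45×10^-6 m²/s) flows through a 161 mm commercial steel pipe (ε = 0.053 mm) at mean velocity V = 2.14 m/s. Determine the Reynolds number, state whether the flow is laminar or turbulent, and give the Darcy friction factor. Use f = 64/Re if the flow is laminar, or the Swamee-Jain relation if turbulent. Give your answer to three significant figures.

Re = VD/ν = 2.140·0.161/1.45×10^-6 = 2.38×10^5
Re > 4000 → turbulent; ε/D = 3.29×10^-4
Swamee-Jain: f = 0.01765

Re ≈ 2.38×10^5; turbulent; f ≈ 0.0176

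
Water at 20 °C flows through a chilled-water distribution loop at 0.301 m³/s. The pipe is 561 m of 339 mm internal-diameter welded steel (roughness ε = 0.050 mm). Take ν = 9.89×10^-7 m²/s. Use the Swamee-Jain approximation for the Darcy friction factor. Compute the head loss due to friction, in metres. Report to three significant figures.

h_f ≈ 13.2 m

V = 4Q/(πD²) = 4·0.301/(π·0.339²) = 3.335 m/s
Re = VD/ν = 3.335·0.339/9.89×10^-7 = 1.14×10^6 → turbulent
ε/D = 0.050/339 = 1.47×10^-4
Swamee-Jain: f = 0.01403
h_f = f(L/D)V²/(2g) = 0.01403·(561/0.339)·3.335²/(2·9.81) = 13.16 m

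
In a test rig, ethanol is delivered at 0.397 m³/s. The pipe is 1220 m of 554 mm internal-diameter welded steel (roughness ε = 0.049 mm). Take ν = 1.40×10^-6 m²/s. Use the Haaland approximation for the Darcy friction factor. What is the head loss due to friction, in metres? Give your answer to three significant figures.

V = 4Q/(πD²) = 4·0.397/(π·0.554²) = 1.647 m/s
Re = VD/ν = 1.647·0.554/1.40×10^-6 = 6.52×10^5 → turbulent
ε/D = 0.049/554 = 8.84×10^-5
Haaland: f = 0.01371
h_f = f(L/D)V²/(2g) = 0.01371·(1220/0.554)·1.647²/(2·9.81) = 4.174 m

h_f ≈ 4.17 m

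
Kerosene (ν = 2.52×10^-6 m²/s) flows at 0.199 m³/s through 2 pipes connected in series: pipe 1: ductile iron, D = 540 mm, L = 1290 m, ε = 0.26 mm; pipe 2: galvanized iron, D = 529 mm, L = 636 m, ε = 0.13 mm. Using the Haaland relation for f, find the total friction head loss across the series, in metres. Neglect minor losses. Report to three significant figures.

H ≈ 2.58 m

Pipe 1: V = 0.8689 m/s, Re = 1.86×10^5, ε/D = 4.81×10^-4, f = 0.01866, h_1 = f(L/D)V²/2g = 1.715 m
Pipe 2: V = 0.9054 m/s, Re = 1.90×10^5, ε/D = 2.46×10^-4, f = 0.01728, h_2 = f(L/D)V²/2g = 0.8679 m
Series → Q common, losses add: H = Σh = 2.583 m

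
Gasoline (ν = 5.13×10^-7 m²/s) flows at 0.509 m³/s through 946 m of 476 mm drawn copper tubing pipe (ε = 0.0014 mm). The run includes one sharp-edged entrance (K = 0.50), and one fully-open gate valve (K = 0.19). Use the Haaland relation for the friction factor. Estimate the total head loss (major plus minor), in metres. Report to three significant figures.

H_L ≈ 8.57 m

V = 4Q/(πD²) = 2.860 m/s; V²/2g = 0.4170 m
Re = 2.65×10^6, ε/D = 2.94×10^-6 → f = 0.009993 (Haaland)
Major: h_f = f(L/D)·V²/2g = 0.009993·1987·0.4170 = 8.281 m
Minor: ΣK = 0.690; h_m = ΣK·V²/2g = 0.2877 m
Total H_L = 8.281 + 0.2877 = 8.569 m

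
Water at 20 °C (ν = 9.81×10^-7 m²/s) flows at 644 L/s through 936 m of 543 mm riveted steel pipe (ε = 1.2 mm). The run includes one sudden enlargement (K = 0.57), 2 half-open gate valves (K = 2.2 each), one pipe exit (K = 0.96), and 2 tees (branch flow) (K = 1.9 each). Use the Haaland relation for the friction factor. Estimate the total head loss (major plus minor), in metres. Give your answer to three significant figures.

V = 4Q/(πD²) = 2.781 m/s; V²/2g = 0.3942 m
Re = 1.54×10^6, ε/D = 0.00221 → f = 0.02420 (Haaland)
Major: h_f = f(L/D)·V²/2g = 0.02420·1724·0.3942 = 16.44 m
Minor: ΣK = 9.73; h_m = ΣK·V²/2g = 3.835 m
Total H_L = 16.44 + 3.835 = 20.28 m

H_L ≈ 20.3 m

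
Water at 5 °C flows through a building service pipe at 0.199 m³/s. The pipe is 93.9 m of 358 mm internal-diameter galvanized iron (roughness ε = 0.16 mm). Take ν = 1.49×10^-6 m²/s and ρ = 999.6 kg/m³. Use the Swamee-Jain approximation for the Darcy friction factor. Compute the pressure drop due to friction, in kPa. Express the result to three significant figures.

Δp ≈ 8.96 kPa

V = 4Q/(πD²) = 4·0.199/(π·0.358²) = 1.977 m/s
Re = VD/ν = 1.977·0.358/1.49×10^-6 = 4.75×10^5 → turbulent
ε/D = 0.16/358 = 4.47×10^-4
Swamee-Jain: f = 0.01748
h_f = f(L/D)V²/(2g) = 0.01748·(93.9/0.358)·1.977²/(2·9.81) = 0.9135 m
Δp = ρg·h_f = 999.6·9.81·0.9135 = 8.958 kPa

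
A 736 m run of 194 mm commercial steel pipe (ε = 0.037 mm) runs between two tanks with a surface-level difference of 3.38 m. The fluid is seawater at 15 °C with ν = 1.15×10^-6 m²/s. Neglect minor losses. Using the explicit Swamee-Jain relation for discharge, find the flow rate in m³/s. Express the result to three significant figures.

Q ≈ 0.0296 m³/s

Swamee-Jain (Type II): Q = -0.965·√(gD⁵h_f/L)·ln[ε/(3.7D) + √(3.17ν²L/(gD³h_f))]
√(gD⁵h_f/L) = √(9.81·0.194⁵·3.38/736) = 0.003519
ε/(3.7D) = 5.15×10^-5; √(3.17ν²L/(gD³h_f)) = 1.13×10^-4
Q = -0.965·0.003519·ln(1.644×10^-4) = 0.02958 m³/s
Check: V = 1.00 m/s, Re = 1.69×10^5, f = 0.01747, h_f = 3.38 m ≈ 3.38 m ✓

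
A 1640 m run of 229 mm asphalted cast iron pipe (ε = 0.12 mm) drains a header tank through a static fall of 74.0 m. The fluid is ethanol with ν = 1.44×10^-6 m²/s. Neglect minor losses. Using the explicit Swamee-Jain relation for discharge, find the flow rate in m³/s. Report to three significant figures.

Swamee-Jain (Type II): Q = -0.965·√(gD⁵h_f/L)·ln[ε/(3.7D) + √(3.17ν²L/(gD³h_f))]
√(gD⁵h_f/L) = √(9.81·0.229⁵·74.0/1640) = 0.01670
ε/(3.7D) = 1.42×10^-4; √(3.17ν²L/(gD³h_f)) = 3.52×10^-5
Q = -0.965·0.01670·ln(1.768×10^-4) = 0.1392 m³/s
Check: V = 3.38 m/s, Re = 5.38×10^5, f = 0.01786, h_f = 74.5 m ≈ 74.0 m ✓

Q ≈ 0.139 m³/s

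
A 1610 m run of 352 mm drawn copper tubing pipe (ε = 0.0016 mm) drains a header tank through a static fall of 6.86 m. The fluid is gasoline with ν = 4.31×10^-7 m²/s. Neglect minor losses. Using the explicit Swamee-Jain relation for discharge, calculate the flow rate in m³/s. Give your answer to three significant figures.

Q ≈ 0.158 m³/s

Swamee-Jain (Type II): Q = -0.965·√(gD⁵h_f/L)·ln[ε/(3.7D) + √(3.17ν²L/(gD³h_f))]
√(gD⁵h_f/L) = √(9.81·0.352⁵·6.86/1610) = 0.01503
ε/(3.7D) = 1.23×10^-6; √(3.17ν²L/(gD³h_f)) = 1.80×10^-5
Q = -0.965·0.01503·ln(1.920×10^-5) = 0.1575 m³/s
Check: V = 1.62 m/s, Re = 1.32×10^6, f = 0.01122, h_f = 6.85 m ≈ 6.86 m ✓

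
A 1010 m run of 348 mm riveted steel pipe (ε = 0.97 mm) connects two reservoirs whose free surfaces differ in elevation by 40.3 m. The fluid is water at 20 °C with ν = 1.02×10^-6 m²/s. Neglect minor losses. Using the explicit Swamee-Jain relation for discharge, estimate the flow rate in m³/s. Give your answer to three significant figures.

Swamee-Jain (Type II): Q = -0.965·√(gD⁵h_f/L)·ln[ε/(3.7D) + √(3.17ν²L/(gD³h_f))]
√(gD⁵h_f/L) = √(9.81·0.348⁵·40.3/1010) = 0.04470
ε/(3.7D) = 7.53×10^-4; √(3.17ν²L/(gD³h_f)) = 1.41×10^-5
Q = -0.965·0.04470·ln(7.675×10^-4) = 0.3094 m³/s
Check: V = 3.25 m/s, Re = 1.11×10^6, f = 0.02583, h_f = 40.4 m ≈ 40.3 m ✓

Q ≈ 0.309 m³/s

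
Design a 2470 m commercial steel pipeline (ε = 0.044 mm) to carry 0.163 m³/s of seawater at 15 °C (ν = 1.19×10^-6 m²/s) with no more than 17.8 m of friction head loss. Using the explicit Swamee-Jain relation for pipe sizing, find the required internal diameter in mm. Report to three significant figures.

Swamee-Jain (Type III): D = 0.66·[ε^1.25·(LQ²/(gh_f))^4.75 + ν·Q^9.4·(L/(gh_f))^5.2]^0.04
LQ²/(gh_f) = 0.3758; L/(gh_f) = 14.15
Term 1 = ε^1.25·(…)^4.75 = 3.43×10^-8; Term 2 = ν·Q^9.4·(…)^5.2 = 4.50×10^-8
D = 0.66·(3.43×10^-8 + 4.50×10^-8)^0.04 = 0.3432 m = 343 mm
Check: V = 1.76 m/s, Re = 5.08×10^5, f = 0.01476, h_f = 16.8 m ≈ 17.8 m ✓

D ≈ 343 mm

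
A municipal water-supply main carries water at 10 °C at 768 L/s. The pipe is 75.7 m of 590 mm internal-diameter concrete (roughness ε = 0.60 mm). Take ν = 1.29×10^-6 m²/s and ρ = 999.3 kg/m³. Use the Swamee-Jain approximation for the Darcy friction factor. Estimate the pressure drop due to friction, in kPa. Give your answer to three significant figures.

V = 4Q/(πD²) = 4·0.768/(π·0.590²) = 2.809 m/s
Re = VD/ν = 2.809·0.590/1.29×10^-6 = 1.28×10^6 → turbulent
ε/D = 0.60/590 = 0.00102
Swamee-Jain: f = 0.02003
h_f = f(L/D)V²/(2g) = 0.02003·(75.7/0.590)·2.809²/(2·9.81) = 1.034 m
Δp = ρg·h_f = 999.3·9.81·1.034 = 10.13 kPa

Δp ≈ 10.1 kPa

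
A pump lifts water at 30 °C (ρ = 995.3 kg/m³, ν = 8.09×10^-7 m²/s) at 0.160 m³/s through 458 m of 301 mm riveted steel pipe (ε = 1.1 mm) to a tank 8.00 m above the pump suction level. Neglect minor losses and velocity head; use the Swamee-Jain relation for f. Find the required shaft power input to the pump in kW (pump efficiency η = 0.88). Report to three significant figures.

P_shaft ≈ 33.6 kW

V = 4Q/(πD²) = 2.249 m/s; Re = 8.37×10^5; ε/D = 0.00365; f = 0.02789
h_f = f(L/D)V²/2g = 10.94 m
Total head H = z + h_f = 8.00 + 10.94 = 18.94 m
P_hyd = ρgQH = 995.3·9.81·0.160·18.94 = 29.58 kW
P_shaft = P_hyd/η = 29.58/0.88 = 33.62 kW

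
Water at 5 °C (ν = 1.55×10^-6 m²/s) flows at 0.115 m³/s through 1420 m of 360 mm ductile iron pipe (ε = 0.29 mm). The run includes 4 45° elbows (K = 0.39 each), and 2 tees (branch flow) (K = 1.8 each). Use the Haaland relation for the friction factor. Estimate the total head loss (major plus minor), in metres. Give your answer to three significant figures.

H_L ≈ 5.41 m

V = 4Q/(πD²) = 1.130 m/s; V²/2g = 0.06506 m
Re = 2.62×10^5, ε/D = 8.06×10^-4 → f = 0.01979 (Haaland)
Major: h_f = f(L/D)·V²/2g = 0.01979·3944·0.06506 = 5.078 m
Minor: ΣK = 5.16; h_m = ΣK·V²/2g = 0.3357 m
Total H_L = 5.078 + 0.3357 = 5.414 m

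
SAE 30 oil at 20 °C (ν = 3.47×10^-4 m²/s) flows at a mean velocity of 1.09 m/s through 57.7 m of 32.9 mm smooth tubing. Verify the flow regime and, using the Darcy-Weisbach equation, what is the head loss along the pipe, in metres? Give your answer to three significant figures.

h_f ≈ 65.8 m

Re = VD/ν = 1.09·0.03290/3.47×10^-4 = 103 → laminar (Re < 2300)
f = 64/Re = 0.6193
h_f = f(L/D)V²/(2g) = 0.6193·(57.7/0.03290)·1.09²/(2·9.81) = 65.77 m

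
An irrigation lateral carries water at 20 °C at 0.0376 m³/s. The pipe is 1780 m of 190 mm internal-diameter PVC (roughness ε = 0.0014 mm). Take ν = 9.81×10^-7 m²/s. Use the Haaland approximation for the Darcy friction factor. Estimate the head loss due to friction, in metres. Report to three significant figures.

h_f ≈ 12.4 m

V = 4Q/(πD²) = 4·0.0376/(π·0.190²) = 1.326 m/s
Re = VD/ν = 1.326·0.190/9.81×10^-7 = 2.57×10^5 → turbulent
ε/D = 0.0014/190 = 7.37×10^-6
Haaland: f = 0.01482
h_f = f(L/D)V²/(2g) = 0.01482·(1780/0.190)·1.326²/(2·9.81) = 12.45 m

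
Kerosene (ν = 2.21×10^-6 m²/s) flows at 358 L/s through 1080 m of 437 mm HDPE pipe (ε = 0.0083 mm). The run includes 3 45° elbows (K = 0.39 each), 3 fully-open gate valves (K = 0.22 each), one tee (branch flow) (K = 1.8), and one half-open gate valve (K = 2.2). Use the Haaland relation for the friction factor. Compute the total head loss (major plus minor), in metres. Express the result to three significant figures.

H_L ≈ 11.3 m

V = 4Q/(πD²) = 2.387 m/s; V²/2g = 0.2904 m
Re = 4.72×10^5, ε/D = 1.90×10^-5 → f = 0.01341 (Haaland)
Major: h_f = f(L/D)·V²/2g = 0.01341·2471·0.2904 = 9.626 m
Minor: ΣK = 5.83; h_m = ΣK·V²/2g = 1.693 m
Total H_L = 9.626 + 1.693 = 11.32 m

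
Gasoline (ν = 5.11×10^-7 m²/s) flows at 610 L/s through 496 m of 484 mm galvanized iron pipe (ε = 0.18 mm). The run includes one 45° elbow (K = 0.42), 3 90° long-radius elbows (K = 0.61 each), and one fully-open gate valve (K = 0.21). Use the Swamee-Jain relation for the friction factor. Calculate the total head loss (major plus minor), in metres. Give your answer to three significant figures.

V = 4Q/(πD²) = 3.316 m/s; V²/2g = 0.5603 m
Re = 3.14×10^6, ε/D = 3.72×10^-4 → f = 0.01591 (Swamee-Jain)
Major: h_f = f(L/D)·V²/2g = 0.01591·1025·0.5603 = 9.136 m
Minor: ΣK = 2.46; h_m = ΣK·V²/2g = 1.378 m
Total H_L = 9.136 + 1.378 = 10.51 m

H_L ≈ 10.5 m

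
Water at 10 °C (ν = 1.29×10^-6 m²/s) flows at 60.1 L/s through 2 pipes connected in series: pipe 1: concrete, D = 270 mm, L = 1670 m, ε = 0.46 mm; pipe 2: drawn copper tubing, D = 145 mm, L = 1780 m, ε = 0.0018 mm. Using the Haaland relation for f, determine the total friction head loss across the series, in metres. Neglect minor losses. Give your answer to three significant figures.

Pipe 1: V = 1.050 m/s, Re = 2.20×10^5, ε/D = 0.00170, f = 0.02330, h_1 = f(L/D)V²/2g = 8.092 m
Pipe 2: V = 3.640 m/s, Re = 4.09×10^5, ε/D = 1.24×10^-5, f = 0.01367, h_2 = f(L/D)V²/2g = 113.3 m
Series → Q common, losses add: H = Σh = 121.4 m

H ≈ 121 m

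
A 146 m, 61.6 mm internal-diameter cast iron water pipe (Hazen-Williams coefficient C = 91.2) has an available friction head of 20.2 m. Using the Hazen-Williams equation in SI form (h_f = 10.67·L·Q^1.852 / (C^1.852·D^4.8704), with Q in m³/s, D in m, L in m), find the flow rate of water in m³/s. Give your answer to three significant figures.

Q ≈ 0.00573 m³/s

Rearranging: Q = [h_f·C^1.852·D^4.8704 / (10.67·L)]^(1/1.852)
Q = [20.2·91.2^1.852·0.0616^4.8704 / (10.67·146)]^0.540 = 0.005726 m³/s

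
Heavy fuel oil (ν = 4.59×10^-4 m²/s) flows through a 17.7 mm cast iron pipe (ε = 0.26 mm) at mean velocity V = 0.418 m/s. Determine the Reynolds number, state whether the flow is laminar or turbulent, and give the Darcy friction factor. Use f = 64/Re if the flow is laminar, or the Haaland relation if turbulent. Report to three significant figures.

Re = VD/ν = 0.4180·0.0177/4.59×10^-4 = 16.1
Re < 2300 → laminar → f = 64/Re = 3.970

Re ≈ 16.1; laminar; f = 64/Re ≈ 3.97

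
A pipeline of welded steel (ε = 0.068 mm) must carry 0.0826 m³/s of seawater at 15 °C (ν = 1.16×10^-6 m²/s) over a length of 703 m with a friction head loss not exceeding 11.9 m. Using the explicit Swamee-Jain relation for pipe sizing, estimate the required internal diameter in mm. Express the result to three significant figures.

D ≈ 227 mm

Swamee-Jain (Type III): D = 0.66·[ε^1.25·(LQ²/(gh_f))^4.75 + ν·Q^9.4·(L/(gh_f))^5.2]^0.04
LQ²/(gh_f) = 0.04109; L/(gh_f) = 6.022
Term 1 = ε^1.25·(…)^4.75 = 1.61×10^-12; Term 2 = ν·Q^9.4·(…)^5.2 = 8.68×10^-13
D = 0.66·(1.61×10^-12 + 8.68×10^-13)^0.04 = 0.2266 m = 227 mm
Check: V = 2.05 m/s, Re = 4.00×10^5, f = 0.01665, h_f = 11.0 m ≈ 11.9 m ✓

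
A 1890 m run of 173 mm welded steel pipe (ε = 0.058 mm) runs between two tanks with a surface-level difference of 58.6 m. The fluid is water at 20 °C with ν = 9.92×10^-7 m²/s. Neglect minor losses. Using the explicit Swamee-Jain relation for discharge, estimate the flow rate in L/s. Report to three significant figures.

Swamee-Jain (Type II): Q = -0.965·√(gD⁵h_f/L)·ln[ε/(3.7D) + √(3.17ν²L/(gD³h_f))]
√(gD⁵h_f/L) = √(9.81·0.173⁵·58.6/1890) = 0.006865
ε/(3.7D) = 9.06×10^-5; √(3.17ν²L/(gD³h_f)) = 4.45×10^-5
Q = -0.965·0.006865·ln(1.351×10^-4) = 0.05903 m³/s
Check: V = 2.51 m/s, Re = 4.38×10^5, f = 0.01680, h_f = 59.0 m ≈ 58.6 m ✓

Q ≈ 59.0 L/s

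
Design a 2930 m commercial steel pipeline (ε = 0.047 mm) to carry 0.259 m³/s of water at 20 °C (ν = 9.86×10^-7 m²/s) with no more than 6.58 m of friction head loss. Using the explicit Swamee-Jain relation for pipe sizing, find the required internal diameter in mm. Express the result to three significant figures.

Swamee-Jain (Type III): D = 0.66·[ε^1.25·(LQ²/(gh_f))^4.75 + ν·Q^9.4·(L/(gh_f))^5.2]^0.04
LQ²/(gh_f) = 3.045; L/(gh_f) = 45.39
Term 1 = ε^1.25·(…)^4.75 = 7.71×10^-4; Term 2 = ν·Q^9.4·(…)^5.2 = 0.00124
D = 0.66·(7.71×10^-4 + 0.00124)^0.04 = 0.5149 m = 515 mm
Check: V = 1.24 m/s, Re = 6.50×10^5, f = 0.01395, h_f = 6.26 m ≈ 6.58 m ✓

D ≈ 515 mm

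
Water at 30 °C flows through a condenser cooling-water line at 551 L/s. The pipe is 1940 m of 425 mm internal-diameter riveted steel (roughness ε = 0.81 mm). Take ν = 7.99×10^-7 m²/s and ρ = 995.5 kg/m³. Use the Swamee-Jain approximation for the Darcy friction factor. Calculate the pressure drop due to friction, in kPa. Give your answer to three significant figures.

V = 4Q/(πD²) = 4·0.551/(π·0.425²) = 3.884 m/s
Re = VD/ν = 3.884·0.425/7.99×10^-7 = 2.07×10^6 → turbulent
ε/D = 0.81/425 = 0.00191
Swamee-Jain: f = 0.02326
h_f = f(L/D)V²/(2g) = 0.02326·(1940/0.425)·3.884²/(2·9.81) = 81.65 m
Δp = ρg·h_f = 995.5·9.81·81.65 = 797.4 kPa

Δp ≈ 797 kPa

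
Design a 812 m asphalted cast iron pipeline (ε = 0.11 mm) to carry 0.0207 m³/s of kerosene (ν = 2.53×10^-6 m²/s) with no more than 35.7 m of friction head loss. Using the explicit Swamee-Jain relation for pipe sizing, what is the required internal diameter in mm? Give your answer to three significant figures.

D ≈ 114 mm

Swamee-Jain (Type III): D = 0.66·[ε^1.25·(LQ²/(gh_f))^4.75 + ν·Q^9.4·(L/(gh_f))^5.2]^0.04
LQ²/(gh_f) = 9.935×10^-4; L/(gh_f) = 2.319
Term 1 = ε^1.25·(…)^4.75 = 6.14×10^-20; Term 2 = ν·Q^9.4·(…)^5.2 = 2.97×10^-20
D = 0.66·(6.14×10^-20 + 2.97×10^-20)^0.04 = 0.1143 m = 114 mm
Check: V = 2.02 m/s, Re = 9.12×10^4, f = 0.02241, h_f = 33.1 m ≈ 35.7 m ✓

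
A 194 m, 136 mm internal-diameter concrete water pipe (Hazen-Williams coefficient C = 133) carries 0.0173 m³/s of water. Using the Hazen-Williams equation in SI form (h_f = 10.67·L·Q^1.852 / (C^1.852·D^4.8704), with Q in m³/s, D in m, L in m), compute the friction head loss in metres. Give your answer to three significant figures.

h_f = 10.67·194·0.0173^1.852 / (133^1.852·0.136^4.8704) = 2.185 m

h_f ≈ 2.19 m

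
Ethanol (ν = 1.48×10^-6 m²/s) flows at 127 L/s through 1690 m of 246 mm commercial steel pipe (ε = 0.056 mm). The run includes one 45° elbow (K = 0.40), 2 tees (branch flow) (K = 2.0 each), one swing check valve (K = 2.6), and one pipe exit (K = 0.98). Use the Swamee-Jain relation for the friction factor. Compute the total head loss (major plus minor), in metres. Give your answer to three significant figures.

V = 4Q/(πD²) = 2.672 m/s; V²/2g = 0.3639 m
Re = 4.44×10^5, ε/D = 2.28×10^-4 → f = 0.01592 (Swamee-Jain)
Major: h_f = f(L/D)·V²/2g = 0.01592·6870·0.3639 = 39.80 m
Minor: ΣK = 7.98; h_m = ΣK·V²/2g = 2.904 m
Total H_L = 39.80 + 2.904 = 42.71 m

H_L ≈ 42.7 m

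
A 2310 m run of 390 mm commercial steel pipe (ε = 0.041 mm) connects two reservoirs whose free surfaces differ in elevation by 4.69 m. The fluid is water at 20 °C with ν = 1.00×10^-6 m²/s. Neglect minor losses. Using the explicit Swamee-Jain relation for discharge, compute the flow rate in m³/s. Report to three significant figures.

Q ≈ 0.122 m³/s

Swamee-Jain (Type II): Q = -0.965·√(gD⁵h_f/L)·ln[ε/(3.7D) + √(3.17ν²L/(gD³h_f))]
√(gD⁵h_f/L) = √(9.81·0.390⁵·4.69/2310) = 0.01341
ε/(3.7D) = 2.84×10^-5; √(3.17ν²L/(gD³h_f)) = 5.18×10^-5
Q = -0.965·0.01341·ln(8.021×10^-5) = 0.1220 m³/s
Check: V = 1.02 m/s, Re = 3.98×10^5, f = 0.01492, h_f = 4.70 m ≈ 4.69 m ✓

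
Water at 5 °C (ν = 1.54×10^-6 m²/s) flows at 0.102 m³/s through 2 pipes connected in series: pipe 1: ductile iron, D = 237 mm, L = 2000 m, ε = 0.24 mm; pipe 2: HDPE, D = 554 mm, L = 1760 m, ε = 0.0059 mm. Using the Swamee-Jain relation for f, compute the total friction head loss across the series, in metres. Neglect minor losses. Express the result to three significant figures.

Pipe 1: V = 2.312 m/s, Re = 3.56×10^5, ε/D = 0.00101, f = 0.02065, h_1 = f(L/D)V²/2g = 47.48 m
Pipe 2: V = 0.4231 m/s, Re = 1.52×10^5, ε/D = 1.06×10^-5, f = 0.01648, h_2 = f(L/D)V²/2g = 0.4777 m
Series → Q common, losses add: H = Σh = 47.96 m

H ≈ 48.0 m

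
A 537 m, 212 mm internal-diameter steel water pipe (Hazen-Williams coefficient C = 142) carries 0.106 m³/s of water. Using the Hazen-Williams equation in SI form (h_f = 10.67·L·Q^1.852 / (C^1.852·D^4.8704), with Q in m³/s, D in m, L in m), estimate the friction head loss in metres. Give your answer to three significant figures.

h_f ≈ 17.7 m

h_f = 10.67·537·0.106^1.852 / (142^1.852·0.212^4.8704) = 17.70 m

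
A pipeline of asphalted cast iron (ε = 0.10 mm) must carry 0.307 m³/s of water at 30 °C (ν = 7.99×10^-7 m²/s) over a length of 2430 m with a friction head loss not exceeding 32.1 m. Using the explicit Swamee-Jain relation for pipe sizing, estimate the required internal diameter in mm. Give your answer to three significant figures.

D ≈ 395 mm

Swamee-Jain (Type III): D = 0.66·[ε^1.25·(LQ²/(gh_f))^4.75 + ν·Q^9.4·(L/(gh_f))^5.2]^0.04
LQ²/(gh_f) = 0.7273; L/(gh_f) = 7.717
Term 1 = ε^1.25·(…)^4.75 = 2.20×10^-6; Term 2 = ν·Q^9.4·(…)^5.2 = 4.97×10^-7
D = 0.66·(2.20×10^-6 + 4.97×10^-7)^0.04 = 0.3952 m = 395 mm
Check: V = 2.50 m/s, Re = 1.24×10^6, f = 0.01517, h_f = 29.8 m ≈ 32.1 m ✓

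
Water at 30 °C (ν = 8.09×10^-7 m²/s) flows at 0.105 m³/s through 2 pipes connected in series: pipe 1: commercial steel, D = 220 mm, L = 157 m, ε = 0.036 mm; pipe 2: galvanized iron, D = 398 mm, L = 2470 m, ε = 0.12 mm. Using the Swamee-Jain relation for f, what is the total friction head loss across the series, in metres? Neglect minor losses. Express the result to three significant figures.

H ≈ 7.81 m

Pipe 1: V = 2.762 m/s, Re = 7.51×10^5, ε/D = 1.64×10^-4, f = 0.01464, h_1 = f(L/D)V²/2g = 4.064 m
Pipe 2: V = 0.8440 m/s, Re = 4.15×10^5, ε/D = 3.02×10^-4, f = 0.01661, h_2 = f(L/D)V²/2g = 3.742 m
Series → Q common, losses add: H = Σh = 7.806 m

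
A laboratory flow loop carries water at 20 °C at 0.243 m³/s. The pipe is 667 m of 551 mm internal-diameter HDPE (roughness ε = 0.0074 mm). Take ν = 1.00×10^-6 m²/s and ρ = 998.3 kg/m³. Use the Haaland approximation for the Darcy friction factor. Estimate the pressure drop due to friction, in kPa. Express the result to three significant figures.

V = 4Q/(πD²) = 4·0.243/(π·0.551²) = 1.019 m/s
Re = VD/ν = 1.019·0.551/1.00×10^-6 = 5.62×10^5 → turbulent
ε/D = 0.0074/551 = 1.34×10^-5
Haaland: f = 0.01296
h_f = f(L/D)V²/(2g) = 0.01296·(667/0.551)·1.019²/(2·9.81) = 0.8307 m
Δp = ρg·h_f = 998.3·9.81·0.8307 = 8.135 kPa

Δp ≈ 8.14 kPa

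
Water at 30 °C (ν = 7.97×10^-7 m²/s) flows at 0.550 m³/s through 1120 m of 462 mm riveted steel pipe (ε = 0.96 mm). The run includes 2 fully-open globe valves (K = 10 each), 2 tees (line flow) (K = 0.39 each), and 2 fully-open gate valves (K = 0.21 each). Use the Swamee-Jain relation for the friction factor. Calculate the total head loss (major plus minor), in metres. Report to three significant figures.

H_L ≈ 43.3 m

V = 4Q/(πD²) = 3.281 m/s; V²/2g = 0.5486 m
Re = 1.90×10^6, ε/D = 0.00208 → f = 0.02380 (Swamee-Jain)
Major: h_f = f(L/D)·V²/2g = 0.02380·2424·0.5486 = 31.66 m
Minor: ΣK = 21.2; h_m = ΣK·V²/2g = 11.63 m
Total H_L = 31.66 + 11.63 = 43.29 m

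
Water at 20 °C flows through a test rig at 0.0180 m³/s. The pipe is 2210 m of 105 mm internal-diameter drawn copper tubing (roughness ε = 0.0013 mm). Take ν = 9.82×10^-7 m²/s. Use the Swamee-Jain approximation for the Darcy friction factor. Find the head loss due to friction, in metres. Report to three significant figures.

h_f ≈ 71.1 m

V = 4Q/(πD²) = 4·0.0180/(π·0.105²) = 2.079 m/s
Re = VD/ν = 2.079·0.105/9.82×10^-7 = 2.22×10^5 → turbulent
ε/D = 0.0013/105 = 1.24×10^-5
Swamee-Jain: f = 0.01534
h_f = f(L/D)V²/(2g) = 0.01534·(2210/0.105)·2.079²/(2·9.81) = 71.11 m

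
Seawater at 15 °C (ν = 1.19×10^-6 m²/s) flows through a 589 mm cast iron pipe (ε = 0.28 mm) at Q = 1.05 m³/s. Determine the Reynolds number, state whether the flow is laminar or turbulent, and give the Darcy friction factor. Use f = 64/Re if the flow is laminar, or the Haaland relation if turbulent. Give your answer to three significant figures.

V = 4Q/(πD²) = 3.854 m/s
Re = VD/ν = 3.854·0.589/1.19×10^-6 = 1.91×10^6
Re > 4000 → turbulent; ε/D = 4.75×10^-4
Haaland: f = 0.01679

Re ≈ 1.91×10^6; turbulent; f ≈ 0.0168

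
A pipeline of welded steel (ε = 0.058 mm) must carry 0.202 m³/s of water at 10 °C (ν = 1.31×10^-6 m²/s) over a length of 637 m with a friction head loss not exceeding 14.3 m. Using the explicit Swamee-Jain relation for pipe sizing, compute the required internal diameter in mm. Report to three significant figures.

Swamee-Jain (Type III): D = 0.66·[ε^1.25·(LQ²/(gh_f))^4.75 + ν·Q^9.4·(L/(gh_f))^5.2]^0.04
LQ²/(gh_f) = 0.1853; L/(gh_f) = 4.541
Term 1 = ε^1.25·(…)^4.75 = 1.68×10^-9; Term 2 = ν·Q^9.4·(…)^5.2 = 1.01×10^-9
D = 0.66·(1.68×10^-9 + 1.01×10^-9)^0.04 = 0.2998 m = 300 mm
Check: V = 2.86 m/s, Re = 6.55×10^5, f = 0.01512, h_f = 13.4 m ≈ 14.3 m ✓

D ≈ 300 mm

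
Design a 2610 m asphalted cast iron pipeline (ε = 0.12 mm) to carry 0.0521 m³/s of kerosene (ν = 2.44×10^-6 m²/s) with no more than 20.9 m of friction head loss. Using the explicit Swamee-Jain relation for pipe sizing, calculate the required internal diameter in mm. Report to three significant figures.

Swamee-Jain (Type III): D = 0.66·[ε^1.25·(LQ²/(gh_f))^4.75 + ν·Q^9.4·(L/(gh_f))^5.2]^0.04
LQ²/(gh_f) = 0.03455; L/(gh_f) = 12.73
Term 1 = ε^1.25·(…)^4.75 = 1.44×10^-12; Term 2 = ν·Q^9.4·(…)^5.2 = 1.18×10^-12
D = 0.66·(1.44×10^-12 + 1.18×10^-12)^0.04 = 0.2271 m = 227 mm
Check: V = 1.29 m/s, Re = 1.20×10^5, f = 0.02010, h_f = 19.5 m ≈ 20.9 m ✓

D ≈ 227 mm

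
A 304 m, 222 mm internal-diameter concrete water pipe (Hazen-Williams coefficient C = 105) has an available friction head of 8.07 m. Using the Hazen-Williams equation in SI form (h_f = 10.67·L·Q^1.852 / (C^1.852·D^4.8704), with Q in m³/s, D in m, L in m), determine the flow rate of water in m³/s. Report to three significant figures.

Q ≈ 0.0787 m³/s

Rearranging: Q = [h_f·C^1.852·D^4.8704 / (10.67·L)]^(1/1.852)
Q = [8.07·105^1.852·0.222^4.8704 / (10.67·304)]^0.540 = 0.07872 m³/s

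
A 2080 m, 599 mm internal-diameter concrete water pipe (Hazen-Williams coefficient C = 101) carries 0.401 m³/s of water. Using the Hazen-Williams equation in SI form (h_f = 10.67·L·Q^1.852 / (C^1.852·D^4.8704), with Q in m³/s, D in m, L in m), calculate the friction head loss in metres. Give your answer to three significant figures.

h_f ≈ 9.62 m

h_f = 10.67·2080·0.401^1.852 / (101^1.852·0.599^4.8704) = 9.622 m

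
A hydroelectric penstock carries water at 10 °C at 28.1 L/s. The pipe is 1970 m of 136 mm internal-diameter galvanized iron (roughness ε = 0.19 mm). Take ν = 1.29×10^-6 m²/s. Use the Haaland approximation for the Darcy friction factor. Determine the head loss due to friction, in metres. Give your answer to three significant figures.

h_f ≈ 61.8 m

V = 4Q/(πD²) = 4·0.0281/(π·0.136²) = 1.934 m/s
Re = VD/ν = 1.934·0.136/1.29×10^-6 = 2.04×10^5 → turbulent
ε/D = 0.19/136 = 0.00140
Haaland: f = 0.02236
h_f = f(L/D)V²/(2g) = 0.02236·(1970/0.136)·1.934²/(2·9.81) = 61.76 m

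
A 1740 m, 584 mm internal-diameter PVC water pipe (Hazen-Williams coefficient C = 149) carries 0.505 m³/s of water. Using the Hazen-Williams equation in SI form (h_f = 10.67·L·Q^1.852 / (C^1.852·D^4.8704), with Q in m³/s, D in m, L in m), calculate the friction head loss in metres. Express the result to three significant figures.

h_f = 10.67·1740·0.505^1.852 / (149^1.852·0.584^4.8704) = 6.794 m

h_f ≈ 6.79 m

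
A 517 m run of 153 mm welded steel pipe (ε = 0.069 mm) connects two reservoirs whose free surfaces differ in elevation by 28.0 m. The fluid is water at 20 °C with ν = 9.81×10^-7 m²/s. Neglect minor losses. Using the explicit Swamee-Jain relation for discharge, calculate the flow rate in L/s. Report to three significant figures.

Swamee-Jain (Type II): Q = -0.965·√(gD⁵h_f/L)·ln[ε/(3.7D) + √(3.17ν²L/(gD³h_f))]
√(gD⁵h_f/L) = √(9.81·0.153⁵·28.0/517) = 0.006674
ε/(3.7D) = 1.22×10^-4; √(3.17ν²L/(gD³h_f)) = 4.00×10^-5
Q = -0.965·0.006674·ln(1.619×10^-4) = 0.05622 m³/s
Check: V = 3.06 m/s, Re = 4.77×10^5, f = 0.01751, h_f = 28.2 m ≈ 28.0 m ✓

Q ≈ 56.2 L/s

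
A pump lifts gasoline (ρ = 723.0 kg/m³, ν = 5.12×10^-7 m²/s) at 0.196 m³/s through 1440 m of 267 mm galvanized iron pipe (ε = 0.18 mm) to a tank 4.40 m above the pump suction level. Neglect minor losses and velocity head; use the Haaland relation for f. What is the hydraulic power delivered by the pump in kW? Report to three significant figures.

V = 4Q/(πD²) = 3.501 m/s; Re = 1.83×10^6; ε/D = 6.74×10^-4; f = 0.01811
h_f = f(L/D)V²/2g = 61.01 m
Total head H = z + h_f = 4.40 + 61.01 = 65.41 m
P_hyd = ρgQH = 723.0·9.81·0.196·65.41 = 90.93 kW

P_hyd ≈ 90.9 kW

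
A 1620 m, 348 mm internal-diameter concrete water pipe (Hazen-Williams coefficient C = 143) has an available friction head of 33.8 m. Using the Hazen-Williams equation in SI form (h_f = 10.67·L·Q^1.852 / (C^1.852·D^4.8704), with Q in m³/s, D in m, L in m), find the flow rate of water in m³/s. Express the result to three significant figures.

Q ≈ 0.307 m³/s

Rearranging: Q = [h_f·C^1.852·D^4.8704 / (10.67·L)]^(1/1.852)
Q = [33.8·143^1.852·0.348^4.8704 / (10.67·1620)]^0.540 = 0.3070 m³/s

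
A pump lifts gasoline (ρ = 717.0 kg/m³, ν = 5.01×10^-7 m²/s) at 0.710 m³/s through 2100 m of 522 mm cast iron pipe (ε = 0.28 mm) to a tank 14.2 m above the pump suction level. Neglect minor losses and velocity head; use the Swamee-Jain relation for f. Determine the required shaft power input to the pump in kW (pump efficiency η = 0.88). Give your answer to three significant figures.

V = 4Q/(πD²) = 3.318 m/s; Re = 3.46×10^6; ε/D = 5.36×10^-4; f = 0.01716
h_f = f(L/D)V²/2g = 38.73 m
Total head H = z + h_f = 14.2 + 38.73 = 52.93 m
P_hyd = ρgQH = 717.0·9.81·0.710·52.93 = 264.3 kW
P_shaft = P_hyd/η = 264.3/0.88 = 300.4 kW

P_shaft ≈ 300 kW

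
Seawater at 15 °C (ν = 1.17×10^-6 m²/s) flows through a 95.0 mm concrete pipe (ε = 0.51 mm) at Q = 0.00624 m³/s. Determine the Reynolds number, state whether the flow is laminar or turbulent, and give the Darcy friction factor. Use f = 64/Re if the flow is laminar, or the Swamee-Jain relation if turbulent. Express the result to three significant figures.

Re ≈ 7.15×10^4; turbulent; f ≈ 0.0326

V = 4Q/(πD²) = 0.8803 m/s
Re = VD/ν = 0.8803·0.0950/1.17×10^-6 = 7.15×10^4
Re > 4000 → turbulent; ε/D = 0.00537
Swamee-Jain: f = 0.03257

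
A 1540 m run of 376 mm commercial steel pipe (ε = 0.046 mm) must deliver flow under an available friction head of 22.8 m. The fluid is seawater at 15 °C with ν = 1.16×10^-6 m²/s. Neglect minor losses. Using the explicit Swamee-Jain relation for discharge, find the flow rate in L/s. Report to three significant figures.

Q ≈ 312 L/s

Swamee-Jain (Type II): Q = -0.965·√(gD⁵h_f/L)·ln[ε/(3.7D) + √(3.17ν²L/(gD³h_f))]
√(gD⁵h_f/L) = √(9.81·0.376⁵·22.8/1540) = 0.03304
ε/(3.7D) = 3.31×10^-5; √(3.17ν²L/(gD³h_f)) = 2.35×10^-5
Q = -0.965·0.03304·ln(5.657×10^-5) = 0.3118 m³/s
Check: V = 2.81 m/s, Re = 9.10×10^5, f = 0.01393, h_f = 22.9 m ≈ 22.8 m ✓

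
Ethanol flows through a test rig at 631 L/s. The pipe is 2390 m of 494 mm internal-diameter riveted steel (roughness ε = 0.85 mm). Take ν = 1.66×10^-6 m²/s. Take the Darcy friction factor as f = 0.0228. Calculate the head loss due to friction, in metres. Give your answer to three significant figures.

h_f ≈ 60.9 m

V = 4Q/(πD²) = 4·0.631/(π·0.494²) = 3.292 m/s
h_f = f(L/D)V²/(2g) = 0.02280·(2390/0.494)·3.292²/(2·9.81) = 60.94 m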